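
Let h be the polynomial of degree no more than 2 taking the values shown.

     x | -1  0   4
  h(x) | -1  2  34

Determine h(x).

h(x) = x^2 + 4x + 2

Write h(x) = ax^2 + bx + c. Substituting each data point gives a linear system:
  a - b + c = -1
  c = 2
  16a + 4b + c = 34
Solving the system yields a = 1, b = 4, c = 2.
So h(x) = x^2 + 4x + 2.
Check: h(0) = 2. ✓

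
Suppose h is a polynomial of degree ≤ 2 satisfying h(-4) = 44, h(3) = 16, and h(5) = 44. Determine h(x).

h(x) = 2x^2 - 2x + 4

Write h(x) = ax^2 + bx + c. Substituting each data point gives a linear system:
  16a - 4b + c = 44
  9a + 3b + c = 16
  25a + 5b + c = 44
Solving the system yields a = 2, b = -2, c = 4.
So h(x) = 2x^2 - 2x + 4.
Check: h(3) = 16. ✓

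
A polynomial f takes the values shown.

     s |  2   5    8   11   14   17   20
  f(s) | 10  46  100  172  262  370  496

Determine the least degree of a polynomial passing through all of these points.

2

Forward differences of the values at s = 2, 5, 8, 11, 14, 17, 20:
  f  : 10  46  100  172  262  370  496
  Δ  : 36  54  72  90  108  126
  Δ^2: 18  18  18  18  18
  Δ^3: 0  0  0  0
  Δ^4: 0  0  0
  Δ^5: 0  0
  Δ^6: 0
The second differences are constant (18) and nonzero, while all higher differences vanish, so the minimal degree is 2.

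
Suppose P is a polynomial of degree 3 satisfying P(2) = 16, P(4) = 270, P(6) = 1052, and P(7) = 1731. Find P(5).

577

Write P(x) = ax^3 + bx^2 + cx + d. Substituting each data point gives a linear system:
  8a + 4b + 2c + d = 16
  64a + 16b + 4c + d = 270
  216a + 36b + 6c + d = 1052
  343a + 49b + 7c + d = 1731
Solving the system yields a = 6, b = -6, c = -5, d = 2.
So P(x) = 6x^3 - 6x^2 - 5x + 2.
Then P(5) = 577.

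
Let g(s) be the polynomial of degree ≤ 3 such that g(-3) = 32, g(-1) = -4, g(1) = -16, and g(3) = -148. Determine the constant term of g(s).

Write g(s) = as^3 + bs^2 + cs + d. Substituting each data point gives a linear system:
  -27a + 9b - 3c + d = 32
  -a + b - c + d = -4
  a + b + c + d = -16
  27a + 9b + 3c + d = -148
Solving the system yields a = -3, b = -6, c = -3, d = -4.
So g(s) = -3s³ - 6s² - 3s - 4.
The constant term is -4.

-4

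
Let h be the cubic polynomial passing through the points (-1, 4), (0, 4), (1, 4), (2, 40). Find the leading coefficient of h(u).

Write h(u) = au^3 + bu^2 + cu + d. Substituting each data point gives a linear system:
  -a + b - c + d = 4
  d = 4
  a + b + c + d = 4
  8a + 4b + 2c + d = 40
Solving the system yields a = 6, b = 0, c = -6, d = 4.
So h(u) = 6u³ - 6u + 4.
The leading coefficient is 6.

6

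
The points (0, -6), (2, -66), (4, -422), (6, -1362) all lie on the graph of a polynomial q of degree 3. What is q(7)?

-2141

Using the Lagrange interpolation formula with nodes 0, 2, 4, 6:
  L_0(u) = (u - 2)(u - 4)(u - 6) / -48
  L_1(u) = u(u - 4)(u - 6) / 16
  L_2(u) = u(u - 2)(u - 6) / -16
  L_3(u) = u(u - 2)(u - 4) / 48
Then q(u) = -6·L_0(u) - 66·L_1(u) - 422·L_2(u) - 1362·L_3(u).
Expanding and collecting terms gives q(u) = -6u³ - u² - 4u - 6.
Evaluating at u = 7: q(7) = -2141.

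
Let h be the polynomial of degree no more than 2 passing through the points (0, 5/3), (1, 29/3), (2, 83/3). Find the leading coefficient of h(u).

Write h(u) = au^2 + bu + c. Substituting each data point gives a linear system:
  c = 5/3
  a + b + c = 29/3
  4a + 2b + c = 83/3
Solving the system yields a = 5, b = 3, c = 5/3.
So h(u) = 5u² + 3u + 5/3.
The leading coefficient is 5.

5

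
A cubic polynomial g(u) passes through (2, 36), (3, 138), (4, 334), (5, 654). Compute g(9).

Forward differences of the values at u = 2, 3, 4, 5:
  g  : 36  138  334  654
  Δ  : 102  196  320
  Δ^2: 94  124
  Δ^3: 30
The third differences are constant, confirming degree 3.
Interpolating (Newton forward form) and evaluating at u = 9 gives g(9) = 3774.

3774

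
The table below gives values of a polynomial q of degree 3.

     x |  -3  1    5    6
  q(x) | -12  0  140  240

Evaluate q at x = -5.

-90

Write q(x) = ax^3 + bx^2 + cx + d. Substituting each data point gives a linear system:
  -27a + 9b - 3c + d = -12
  a + b + c + d = 0
  125a + 25b + 5c + d = 140
  216a + 36b + 6c + d = 240
Solving the system yields a = 1, b = 1, c = -2, d = 0.
So q(x) = x^3 + x^2 - 2x.
Then q(-5) = -90.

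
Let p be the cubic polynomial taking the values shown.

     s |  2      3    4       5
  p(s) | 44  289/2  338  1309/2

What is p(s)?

p(s) = 5s^3 + (3/2)s^2 - 2s + 2

Write p(s) = as^3 + bs^2 + cs + d. Substituting each data point gives a linear system:
  8a + 4b + 2c + d = 44
  27a + 9b + 3c + d = 289/2
  64a + 16b + 4c + d = 338
  125a + 25b + 5c + d = 1309/2
Solving the system yields a = 5, b = 3/2, c = -2, d = 2.
So p(s) = 5s³ + (3/2)s² - 2s + 2.
Check: p(3) = 289/2. ✓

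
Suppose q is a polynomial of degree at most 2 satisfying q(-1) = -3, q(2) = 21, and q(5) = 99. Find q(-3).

11

Using the Lagrange interpolation formula with nodes -1, 2, 5:
  L_0(n) = (n - 2)(n - 5) / 18
  L_1(n) = (n + 1)(n - 5) / -9
  L_2(n) = (n + 1)(n - 2) / 18
Then q(n) = -3·L_0(n) + 21·L_1(n) + 99·L_2(n).
Expanding and collecting terms gives q(n) = 3n² + 5n - 1.
Evaluating at n = -3: q(-3) = 11.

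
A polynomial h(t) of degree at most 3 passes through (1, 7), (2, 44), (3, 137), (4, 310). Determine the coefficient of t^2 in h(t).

Write h(t) = at^3 + bt^2 + ct + d. Substituting each data point gives a linear system:
  a + b + c + d = 7
  8a + 4b + 2c + d = 44
  27a + 9b + 3c + d = 137
  64a + 16b + 4c + d = 310
Solving the system yields a = 4, b = 4, c = -3, d = 2.
So h(t) = 4t^3 + 4t^2 - 3t + 2.
The coefficient of t^2 is 4.

4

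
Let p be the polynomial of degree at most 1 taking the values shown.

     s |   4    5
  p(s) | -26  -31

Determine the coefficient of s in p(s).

Write p(s) = as + b. Substituting each data point gives a linear system:
  4a + b = -26
  5a + b = -31
Solving the system yields a = -5, b = -6.
So p(s) = -5s - 6.
The leading coefficient is -5.

-5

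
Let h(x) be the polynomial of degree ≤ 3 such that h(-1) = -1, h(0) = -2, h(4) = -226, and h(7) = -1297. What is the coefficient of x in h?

4

Write h(x) = ax^3 + bx^2 + cx + d. Substituting each data point gives a linear system:
  -a + b - c + d = -1
  d = -2
  64a + 16b + 4c + d = -226
  343a + 49b + 7c + d = -1297
Solving the system yields a = -4, b = 1, c = 4, d = -2.
So h(x) = -4x^3 + x^2 + 4x - 2.
The coefficient of x is 4.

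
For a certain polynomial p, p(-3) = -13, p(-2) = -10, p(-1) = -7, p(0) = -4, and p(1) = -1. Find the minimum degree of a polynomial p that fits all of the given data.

1

Forward differences of the values at u = -3, -2, -1, 0, 1:
  p  : -13  -10  -7  -4  -1
  Δ  : 3  3  3  3
  Δ^2: 0  0  0
  Δ^3: 0  0
  Δ^4: 0
The first differences are constant (3) and nonzero, while all higher differences vanish, so the minimal degree is 1.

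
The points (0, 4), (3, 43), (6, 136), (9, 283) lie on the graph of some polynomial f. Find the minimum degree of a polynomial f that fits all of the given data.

Forward differences of the values at u = 0, 3, 6, 9:
  f  : 4  43  136  283
  Δ  : 39  93  147
  Δ^2: 54  54
  Δ^3: 0
The second differences are constant (54) and nonzero, while all higher differences vanish, so the minimal degree is 2.

2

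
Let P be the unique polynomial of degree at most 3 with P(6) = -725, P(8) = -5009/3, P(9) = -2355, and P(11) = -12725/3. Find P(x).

P(x) = -3x^3 - 2x^2 - (1/3)x - 3

Write P(x) = ax^3 + bx^2 + cx + d. Substituting each data point gives a linear system:
  216a + 36b + 6c + d = -725
  512a + 64b + 8c + d = -5009/3
  729a + 81b + 9c + d = -2355
  1331a + 121b + 11c + d = -12725/3
Solving the system yields a = -3, b = -2, c = -1/3, d = -3.
So P(x) = -3x^3 - 2x^2 - (1/3)x - 3.
Check: P(8) = -5009/3. ✓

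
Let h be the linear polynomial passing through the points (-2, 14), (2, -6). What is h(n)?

Write h(n) = an + b. Substituting each data point gives a linear system:
  -2a + b = 14
  2a + b = -6
Solving the system yields a = -5, b = 4.
So h(n) = -5n + 4.
Check: h(-2) = 14. ✓

h(n) = -5n + 4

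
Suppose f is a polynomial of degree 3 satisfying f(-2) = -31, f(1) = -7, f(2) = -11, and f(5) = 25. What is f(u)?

Using the Lagrange interpolation formula with nodes -2, 1, 2, 5:
  L_0(u) = (u - 1)(u - 2)(u - 5) / -84
  L_1(u) = (u + 2)(u - 2)(u - 5) / 12
  L_2(u) = (u + 2)(u - 1)(u - 5) / -12
  L_3(u) = (u + 2)(u - 1)(u - 2) / 84
Then f(u) = -31·L_0(u) - 7·L_1(u) - 11·L_2(u) + 25·L_3(u).
Expanding and collecting terms gives f(u) = u^3 - 4u^2 + u - 5.
Check: f(-2) = -31. ✓

f(u) = u^3 - 4u^2 + u - 5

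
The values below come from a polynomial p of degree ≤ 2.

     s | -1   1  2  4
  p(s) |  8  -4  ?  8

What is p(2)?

-4

The 3 known points determine the degree-2 polynomial uniquely.
Write p(s) = as^2 + bs + c. Substituting each data point gives a linear system:
  a - b + c = 8
  a + b + c = -4
  16a + 4b + c = 8
Solving the system yields a = 2, b = -6, c = 0.
So p(s) = 2s² - 6s.
Then p(2) = -4.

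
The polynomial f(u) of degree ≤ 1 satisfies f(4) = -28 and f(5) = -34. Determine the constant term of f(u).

Write f(u) = au + b. Substituting each data point gives a linear system:
  4a + b = -28
  5a + b = -34
Solving the system yields a = -6, b = -4.
So f(u) = -6u - 4.
The constant term is -4.

-4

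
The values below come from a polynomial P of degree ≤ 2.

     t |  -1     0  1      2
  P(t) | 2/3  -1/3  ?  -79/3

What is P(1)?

-28/3

The 3 known points determine the degree-2 polynomial uniquely.
Write P(t) = at^2 + bt + c. Substituting each data point gives a linear system:
  a - b + c = 2/3
  c = -1/3
  4a + 2b + c = -79/3
Solving the system yields a = -4, b = -5, c = -1/3.
So P(t) = -4t^2 - 5t - 1/3.
Then P(1) = -28/3.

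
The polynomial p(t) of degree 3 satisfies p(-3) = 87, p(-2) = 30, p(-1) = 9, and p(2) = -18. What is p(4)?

Using the Lagrange interpolation formula with nodes -3, -2, -1, 2:
  L_0(t) = (t + 2)(t + 1)(t - 2) / -10
  L_1(t) = (t + 3)(t + 1)(t - 2) / 4
  L_2(t) = (t + 3)(t + 2)(t - 2) / -6
  L_3(t) = (t + 3)(t + 2)(t + 1) / 60
Then p(t) = 87·L_0(t) + 30·L_1(t) + 9·L_2(t) - 18·L_3(t).
Expanding and collecting terms gives p(t) = -3t³ + 6.
Evaluating at t = 4: p(4) = -186.

-186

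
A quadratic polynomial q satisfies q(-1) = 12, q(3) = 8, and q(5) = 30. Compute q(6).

47

Write q(x) = ax^2 + bx + c. Substituting each data point gives a linear system:
  a - b + c = 12
  9a + 3b + c = 8
  25a + 5b + c = 30
Solving the system yields a = 2, b = -5, c = 5.
So q(x) = 2x^2 - 5x + 5.
Then q(6) = 47.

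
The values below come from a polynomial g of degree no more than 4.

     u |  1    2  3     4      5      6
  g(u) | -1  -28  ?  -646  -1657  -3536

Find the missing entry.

The 5 known points determine the degree-4 polynomial uniquely.
Write g(u) = au^4 + bu^3 + cu^2 + du + e. Substituting each data point gives a linear system:
  a + b + c + d + e = -1
  16a + 8b + 4c + 2d + e = -28
  256a + 64b + 16c + 4d + e = -646
  625a + 125b + 25c + 5d + e = -1657
  1296a + 216b + 36c + 6d + e = -3536
Solving the system yields a = -3, b = 1, c = 4, d = -1, e = -2.
So g(u) = -3u^4 + u^3 + 4u^2 - u - 2.
Then g(3) = -185.

-185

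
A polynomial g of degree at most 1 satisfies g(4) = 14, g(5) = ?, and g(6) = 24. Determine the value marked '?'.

On equispaced nodes a degree-1 polynomial has vanishing second forward difference, so
  g(4) - 2·g(5) + g(6) = 0.
Substituting the known values and solving for g(5):
  -2·g(5) = -38
  g(5) = 19.

19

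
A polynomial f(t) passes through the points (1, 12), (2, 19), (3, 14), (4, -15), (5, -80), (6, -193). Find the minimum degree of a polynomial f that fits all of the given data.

3

Forward differences of the values at t = 1, 2, 3, 4, 5, 6:
  f  : 12  19  14  -15  -80  -193
  Δ  : 7  -5  -29  -65  -113
  Δ^2: -12  -24  -36  -48
  Δ^3: -12  -12  -12
  Δ^4: 0  0
  Δ^5: 0
The third differences are constant (-12) and nonzero, while all higher differences vanish, so the minimal degree is 3.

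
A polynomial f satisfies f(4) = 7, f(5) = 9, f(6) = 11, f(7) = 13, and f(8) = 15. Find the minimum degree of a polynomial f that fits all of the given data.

1

Forward differences of the values at x = 4, 5, 6, 7, 8:
  f  : 7  9  11  13  15
  Δ  : 2  2  2  2
  Δ^2: 0  0  0
  Δ^3: 0  0
  Δ^4: 0
The first differences are constant (2) and nonzero, while all higher differences vanish, so the minimal degree is 1.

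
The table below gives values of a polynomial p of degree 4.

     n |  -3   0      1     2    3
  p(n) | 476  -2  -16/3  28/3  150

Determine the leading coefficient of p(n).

4

Write p(n) = an^4 + bn^3 + cn^2 + dn + e. Substituting each data point gives a linear system:
  81a - 27b + 9c - 3d + e = 476
  e = -2
  a + b + c + d + e = -16/3
  16a + 8b + 4c + 2d + e = 28/3
  81a + 27b + 9c + 3d + e = 150
Solving the system yields a = 4, b = -6, c = -1, d = -1/3, e = -2.
So p(n) = 4n^4 - 6n^3 - n^2 - (1/3)n - 2.
The leading coefficient is 4.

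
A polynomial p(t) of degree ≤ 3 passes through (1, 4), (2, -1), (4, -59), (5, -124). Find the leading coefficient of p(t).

-1

Write p(t) = at^3 + bt^2 + ct + d. Substituting each data point gives a linear system:
  a + b + c + d = 4
  8a + 4b + 2c + d = -1
  64a + 16b + 4c + d = -59
  125a + 25b + 5c + d = -124
Solving the system yields a = -1, b = -1, c = 5, d = 1.
So p(t) = -t^3 - t^2 + 5t + 1.
The leading coefficient is -1.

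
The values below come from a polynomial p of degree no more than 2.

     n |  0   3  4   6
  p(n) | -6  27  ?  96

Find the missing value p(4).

The 3 known points determine the degree-2 polynomial uniquely.
Write p(n) = an^2 + bn + c. Substituting each data point gives a linear system:
  c = -6
  9a + 3b + c = 27
  36a + 6b + c = 96
Solving the system yields a = 2, b = 5, c = -6.
So p(n) = 2n² + 5n - 6.
Then p(4) = 46.

46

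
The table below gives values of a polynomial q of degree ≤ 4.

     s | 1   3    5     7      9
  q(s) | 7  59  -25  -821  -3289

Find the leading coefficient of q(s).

-1

Write q(s) = as^4 + bs^3 + cs^2 + ds + e. Substituting each data point gives a linear system:
  a + b + c + d + e = 7
  81a + 27b + 9c + 3d + e = 59
  625a + 125b + 25c + 5d + e = -25
  2401a + 343b + 49c + 7d + e = -821
  6561a + 729b + 81c + 9d + e = -3289
Solving the system yields a = -1, b = 4, c = 5, d = -6, e = 5.
So q(s) = -s^4 + 4s^3 + 5s^2 - 6s + 5.
The leading coefficient is -1.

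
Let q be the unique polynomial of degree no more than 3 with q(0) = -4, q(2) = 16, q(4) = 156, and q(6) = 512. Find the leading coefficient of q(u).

2

Write q(u) = au^3 + bu^2 + cu + d. Substituting each data point gives a linear system:
  d = -4
  8a + 4b + 2c + d = 16
  64a + 16b + 4c + d = 156
  216a + 36b + 6c + d = 512
Solving the system yields a = 2, b = 3, c = -4, d = -4.
So q(u) = 2u^3 + 3u^2 - 4u - 4.
The leading coefficient is 2.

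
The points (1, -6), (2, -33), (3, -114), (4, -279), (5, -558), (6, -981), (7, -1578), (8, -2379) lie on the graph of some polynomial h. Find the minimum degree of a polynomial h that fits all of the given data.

Forward differences of the values at n = 1, 2, 3, 4, 5, 6, 7, 8:
  h  : -6  -33  -114  -279  -558  -981  -1578  -2379
  Δ  : -27  -81  -165  -279  -423  -597  -801
  Δ^2: -54  -84  -114  -144  -174  -204
  Δ^3: -30  -30  -30  -30  -30
  Δ^4: 0  0  0  0
  Δ^5: 0  0  0
  Δ^6: 0  0
  Δ^7: 0
The third differences are constant (-30) and nonzero, while all higher differences vanish, so the minimal degree is 3.

3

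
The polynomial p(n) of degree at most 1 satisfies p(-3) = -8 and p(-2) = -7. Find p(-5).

Using the Lagrange interpolation formula with nodes -3, -2:
  L_0(n) = (n + 2) / -1
  L_1(n) = (n + 3) / 1
Then p(n) = -8·L_0(n) - 7·L_1(n).
Expanding and collecting terms gives p(n) = n - 5.
Evaluating at n = -5: p(-5) = -10.

-10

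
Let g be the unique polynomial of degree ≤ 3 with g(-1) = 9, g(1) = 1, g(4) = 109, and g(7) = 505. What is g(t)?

Using the Lagrange interpolation formula with nodes -1, 1, 4, 7:
  L_0(t) = (t - 1)(t - 4)(t - 7) / -80
  L_1(t) = (t + 1)(t - 4)(t - 7) / 36
  L_2(t) = (t + 1)(t - 1)(t - 7) / -45
  L_3(t) = (t + 1)(t - 1)(t - 4) / 144
Then g(t) = 9·L_0(t) + 1·L_1(t) + 109·L_2(t) + 505·L_3(t).
Expanding and collecting terms gives g(t) = t³ + 4t² - 5t + 1.
Check: g(1) = 1. ✓

g(t) = t^3 + 4t^2 - 5t + 1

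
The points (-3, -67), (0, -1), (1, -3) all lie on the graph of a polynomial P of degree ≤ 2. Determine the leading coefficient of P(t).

-6

Write P(t) = at^2 + bt + c. Substituting each data point gives a linear system:
  9a - 3b + c = -67
  c = -1
  a + b + c = -3
Solving the system yields a = -6, b = 4, c = -1.
So P(t) = -6t^2 + 4t - 1.
The leading coefficient is -6.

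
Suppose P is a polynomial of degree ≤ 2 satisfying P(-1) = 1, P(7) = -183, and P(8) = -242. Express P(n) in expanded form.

P(n) = -4n^2 + n + 6

Write P(n) = an^2 + bn + c. Substituting each data point gives a linear system:
  a - b + c = 1
  49a + 7b + c = -183
  64a + 8b + c = -242
Solving the system yields a = -4, b = 1, c = 6.
So P(n) = -4n² + n + 6.
Check: P(7) = -183. ✓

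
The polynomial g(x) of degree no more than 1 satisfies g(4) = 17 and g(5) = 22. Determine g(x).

Write g(x) = ax + b. Substituting each data point gives a linear system:
  4a + b = 17
  5a + b = 22
Solving the system yields a = 5, b = -3.
So g(x) = 5x - 3.
Check: g(5) = 22. ✓

g(x) = 5x - 3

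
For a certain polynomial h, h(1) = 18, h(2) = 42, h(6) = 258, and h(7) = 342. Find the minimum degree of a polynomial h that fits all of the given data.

Divided differences on the nodes 1, 2, 6, 7:
  order 0: 18  42  258  342
  order 1: 24  54  84
  order 2: 6  6
  order 3: 0
The order-2 divided differences are all 6 (nonzero) and every higher order vanishes, so the data lies on a polynomial of degree exactly 2.

2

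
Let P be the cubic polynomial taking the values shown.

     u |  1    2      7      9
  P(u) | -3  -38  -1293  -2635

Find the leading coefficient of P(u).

-3

Write P(u) = au^3 + bu^2 + cu + d. Substituting each data point gives a linear system:
  a + b + c + d = -3
  8a + 4b + 2c + d = -38
  343a + 49b + 7c + d = -1293
  729a + 81b + 9c + d = -2635
Solving the system yields a = -3, b = -6, c = 4, d = 2.
So P(u) = -3u^3 - 6u^2 + 4u + 2.
The leading coefficient is -3.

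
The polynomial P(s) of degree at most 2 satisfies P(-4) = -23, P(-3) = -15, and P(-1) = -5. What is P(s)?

Write P(s) = as^2 + bs + c. Substituting each data point gives a linear system:
  16a - 4b + c = -23
  9a - 3b + c = -15
  a - b + c = -5
Solving the system yields a = -1, b = 1, c = -3.
So P(s) = -s^2 + s - 3.
Check: P(-3) = -15. ✓

P(s) = -s^2 + s - 3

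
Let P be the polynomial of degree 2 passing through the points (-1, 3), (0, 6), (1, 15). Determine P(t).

P(t) = 3t^2 + 6t + 6

Write P(t) = at^2 + bt + c. Substituting each data point gives a linear system:
  a - b + c = 3
  c = 6
  a + b + c = 15
Solving the system yields a = 3, b = 6, c = 6.
So P(t) = 3t² + 6t + 6.
Check: P(-1) = 3. ✓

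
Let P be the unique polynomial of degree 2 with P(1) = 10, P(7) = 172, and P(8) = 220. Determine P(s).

P(s) = 3s^2 + 3s + 4

Using the Lagrange interpolation formula with nodes 1, 7, 8:
  L_0(s) = (s - 7)(s - 8) / 42
  L_1(s) = (s - 1)(s - 8) / -6
  L_2(s) = (s - 1)(s - 7) / 7
Then P(s) = 10·L_0(s) + 172·L_1(s) + 220·L_2(s).
Expanding and collecting terms gives P(s) = 3s² + 3s + 4.
Check: P(7) = 172. ✓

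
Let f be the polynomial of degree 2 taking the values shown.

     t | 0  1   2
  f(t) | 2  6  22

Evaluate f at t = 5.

Write f(t) = at^2 + bt + c. Substituting each data point gives a linear system:
  c = 2
  a + b + c = 6
  4a + 2b + c = 22
Solving the system yields a = 6, b = -2, c = 2.
So f(t) = 6t^2 - 2t + 2.
Then f(5) = 142.

142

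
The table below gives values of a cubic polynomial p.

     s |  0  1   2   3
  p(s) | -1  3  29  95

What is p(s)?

Write p(s) = as^3 + bs^2 + cs + d. Substituting each data point gives a linear system:
  d = -1
  a + b + c + d = 3
  8a + 4b + 2c + d = 29
  27a + 9b + 3c + d = 95
Solving the system yields a = 3, b = 2, c = -1, d = -1.
So p(s) = 3s³ + 2s² - s - 1.
Check: p(2) = 29. ✓

p(s) = 3s^3 + 2s^2 - s - 1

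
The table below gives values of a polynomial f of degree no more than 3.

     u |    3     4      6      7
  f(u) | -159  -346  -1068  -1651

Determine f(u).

f(u) = -4u^3 - 6u^2 + 3u - 6

Using the Lagrange interpolation formula with nodes 3, 4, 6, 7:
  L_0(u) = (u - 4)(u - 6)(u - 7) / -12
  L_1(u) = (u - 3)(u - 6)(u - 7) / 6
  L_2(u) = (u - 3)(u - 4)(u - 7) / -6
  L_3(u) = (u - 3)(u - 4)(u - 6) / 12
Then f(u) = -159·L_0(u) - 346·L_1(u) - 1068·L_2(u) - 1651·L_3(u).
Expanding and collecting terms gives f(u) = -4u³ - 6u² + 3u - 6.
Check: f(3) = -159. ✓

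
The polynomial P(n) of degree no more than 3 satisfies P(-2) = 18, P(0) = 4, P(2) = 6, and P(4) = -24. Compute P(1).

6

Forward differences of the values at n = -2, 0, 2, 4:
  P  : 18  4  6  -24
  Δ  : -14  2  -30
  Δ^2: 16  -32
  Δ^3: -48
The third differences are constant, confirming degree 3.
Interpolating (Newton forward form) and evaluating at n = 1 gives P(1) = 6.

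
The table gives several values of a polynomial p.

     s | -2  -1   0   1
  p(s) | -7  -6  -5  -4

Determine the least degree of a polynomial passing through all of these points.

Forward differences of the values at s = -2, -1, 0, 1:
  p  : -7  -6  -5  -4
  Δ  : 1  1  1
  Δ^2: 0  0
  Δ^3: 0
The first differences are constant (1) and nonzero, while all higher differences vanish, so the minimal degree is 1.

1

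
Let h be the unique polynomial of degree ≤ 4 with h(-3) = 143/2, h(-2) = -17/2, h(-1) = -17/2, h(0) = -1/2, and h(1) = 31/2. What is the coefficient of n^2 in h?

1

Write h(n) = an^4 + bn^3 + cn^2 + dn + e. Substituting each data point gives a linear system:
  81a - 27b + 9c - 3d + e = 143/2
  16a - 8b + 4c - 2d + e = -17/2
  a - b + c - d + e = -17/2
  e = -1/2
  a + b + c + d + e = 31/2
Solving the system yields a = 3, b = 6, c = 1, d = 6, e = -1/2.
So h(n) = 3n^4 + 6n^3 + n^2 + 6n - 1/2.
The coefficient of n^2 is 1.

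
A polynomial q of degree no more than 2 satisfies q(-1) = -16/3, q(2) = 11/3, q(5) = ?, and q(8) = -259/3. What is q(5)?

-70/3

On equispaced nodes a degree-2 polynomial has vanishing third forward difference, so
  - q(-1) + 3·q(2) - 3·q(5) + q(8) = 0.
Substituting the known values and solving for q(5):
  -3·q(5) = 70
  q(5) = -70/3.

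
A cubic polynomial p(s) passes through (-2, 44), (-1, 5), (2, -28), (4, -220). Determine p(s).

p(s) = -4s^3 + 3s^2 - 2s - 4

Using the Lagrange interpolation formula with nodes -2, -1, 2, 4:
  L_0(s) = (s + 1)(s - 2)(s - 4) / -24
  L_1(s) = (s + 2)(s - 2)(s - 4) / 15
  L_2(s) = (s + 2)(s + 1)(s - 4) / -24
  L_3(s) = (s + 2)(s + 1)(s - 2) / 60
Then p(s) = 44·L_0(s) + 5·L_1(s) - 28·L_2(s) - 220·L_3(s).
Expanding and collecting terms gives p(s) = -4s^3 + 3s^2 - 2s - 4.
Check: p(-1) = 5. ✓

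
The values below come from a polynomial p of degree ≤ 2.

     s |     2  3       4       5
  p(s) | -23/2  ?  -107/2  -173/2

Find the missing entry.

The 3 known points determine the degree-2 polynomial uniquely.
Write p(s) = as^2 + bs + c. Substituting each data point gives a linear system:
  4a + 2b + c = -23/2
  16a + 4b + c = -107/2
  25a + 5b + c = -173/2
Solving the system yields a = -4, b = 3, c = -3/2.
So p(s) = -4s^2 + 3s - 3/2.
Then p(3) = -57/2.

-57/2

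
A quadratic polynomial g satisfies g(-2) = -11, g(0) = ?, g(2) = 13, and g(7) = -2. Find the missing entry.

The 3 known points determine the degree-2 polynomial uniquely.
Write g(x) = ax^2 + bx + c. Substituting each data point gives a linear system:
  4a - 2b + c = -11
  4a + 2b + c = 13
  49a + 7b + c = -2
Solving the system yields a = -1, b = 6, c = 5.
So g(x) = -x^2 + 6x + 5.
Then g(0) = 5.

5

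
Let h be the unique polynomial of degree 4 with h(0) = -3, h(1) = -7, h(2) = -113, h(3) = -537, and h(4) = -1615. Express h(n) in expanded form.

h(n) = -5n^4 - 6n^3 + 2n^2 + 5n - 3

Using the Lagrange interpolation formula with nodes 0, 1, 2, 3, 4:
  L_0(n) = (n - 1)(n - 2)(n - 3)(n - 4) / 24
  L_1(n) = n(n - 2)(n - 3)(n - 4) / -6
  L_2(n) = n(n - 1)(n - 3)(n - 4) / 4
  L_3(n) = n(n - 1)(n - 2)(n - 4) / -6
  L_4(n) = n(n - 1)(n - 2)(n - 3) / 24
Then h(n) = -3·L_0(n) - 7·L_1(n) - 113·L_2(n) - 537·L_3(n) - 1615·L_4(n).
Expanding and collecting terms gives h(n) = -5n^4 - 6n^3 + 2n^2 + 5n - 3.
Check: h(0) = -3. ✓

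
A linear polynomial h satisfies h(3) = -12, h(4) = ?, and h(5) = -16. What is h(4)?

-14

On equispaced nodes a degree-1 polynomial has vanishing second forward difference, so
  h(3) - 2·h(4) + h(5) = 0.
Substituting the known values and solving for h(4):
  -2·h(4) = 28
  h(4) = -14.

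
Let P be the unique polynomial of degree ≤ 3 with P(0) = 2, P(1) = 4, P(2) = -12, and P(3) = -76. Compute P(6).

-856

Forward differences of the values at u = 0, 1, 2, 3:
  P  : 2  4  -12  -76
  Δ  : 2  -16  -64
  Δ^2: -18  -48
  Δ^3: -30
The third differences are constant, confirming degree 3.
Interpolating (Newton forward form) and evaluating at u = 6 gives P(6) = -856.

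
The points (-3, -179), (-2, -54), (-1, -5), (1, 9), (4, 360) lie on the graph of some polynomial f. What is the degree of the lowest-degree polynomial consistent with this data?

Divided differences on the nodes -3, -2, -1, 1, 4:
  order 0: -179  -54  -5  9  360
  order 1: 125  49  7  117
  order 2: -38  -14  22
  order 3: 6  6
  order 4: 0
The order-3 divided differences are all 6 (nonzero) and every higher order vanishes, so the data lies on a polynomial of degree exactly 3.

3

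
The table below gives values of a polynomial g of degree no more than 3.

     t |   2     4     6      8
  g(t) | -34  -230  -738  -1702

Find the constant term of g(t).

Write g(t) = at^3 + bt^2 + ct + d. Substituting each data point gives a linear system:
  8a + 4b + 2c + d = -34
  64a + 16b + 4c + d = -230
  216a + 36b + 6c + d = -738
  512a + 64b + 8c + d = -1702
Solving the system yields a = -3, b = -3, c = 4, d = -6.
So g(t) = -3t^3 - 3t^2 + 4t - 6.
The constant term is -6.

-6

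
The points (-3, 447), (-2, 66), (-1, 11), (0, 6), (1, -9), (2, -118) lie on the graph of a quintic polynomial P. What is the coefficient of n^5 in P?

Write P(n) = an^5 + bn^4 + cn^3 + dn^2 + en + k. Substituting each data point gives a linear system:
  -243a + 81b - 27c + 9d - 3e + k = 447
  -32a + 16b - 8c + 4d - 2e + k = 66
  -a + b - c + d - e + k = 11
  k = 6
  a + b + c + d + e + k = -9
  32a + 16b + 8c + 4d + 2e + k = -118
Solving the system yields a = -2, b = -1, c = -2, d = -4, e = -6, k = 6.
So P(n) = -2n⁵ - n⁴ - 2n³ - 4n² - 6n + 6.
The leading coefficient is -2.

-2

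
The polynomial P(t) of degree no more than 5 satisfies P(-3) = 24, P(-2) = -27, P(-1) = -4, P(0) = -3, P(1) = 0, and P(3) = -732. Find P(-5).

2772

Write P(t) = at^5 + bt^4 + ct^3 + dt^2 + et + k. Substituting each data point gives a linear system:
  -243a + 81b - 27c + 9d - 3e + k = 24
  -32a + 16b - 8c + 4d - 2e + k = -27
  -a + b - c + d - e + k = -4
  k = -3
  a + b + c + d + e + k = 0
  243a + 81b + 27c + 9d + 3e + k = -732
Solving the system yields a = -2, b = -5, c = 4, d = 6, e = 0, k = -3.
So P(t) = -2t⁵ - 5t⁴ + 4t³ + 6t² - 3.
Then P(-5) = 2772.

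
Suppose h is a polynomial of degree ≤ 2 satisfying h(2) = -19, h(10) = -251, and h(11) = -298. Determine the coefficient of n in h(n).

-5

Write h(n) = an^2 + bn + c. Substituting each data point gives a linear system:
  4a + 2b + c = -19
  100a + 10b + c = -251
  121a + 11b + c = -298
Solving the system yields a = -2, b = -5, c = -1.
So h(n) = -2n^2 - 5n - 1.
The coefficient of n is -5.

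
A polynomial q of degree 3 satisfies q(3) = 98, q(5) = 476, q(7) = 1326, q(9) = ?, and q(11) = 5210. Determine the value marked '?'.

2840

On equispaced nodes a degree-3 polynomial has vanishing fourth forward difference, so
  q(3) - 4·q(5) + 6·q(7) - 4·q(9) + q(11) = 0.
Substituting the known values and solving for q(9):
  -4·q(9) = -11360
  q(9) = 2840.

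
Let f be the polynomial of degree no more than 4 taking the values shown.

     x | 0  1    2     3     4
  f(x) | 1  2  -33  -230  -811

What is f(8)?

Using the Lagrange interpolation formula with nodes 0, 1, 2, 3, 4:
  L_0(x) = (x - 1)(x - 2)(x - 3)(x - 4) / 24
  L_1(x) = x(x - 2)(x - 3)(x - 4) / -6
  L_2(x) = x(x - 1)(x - 3)(x - 4) / 4
  L_3(x) = x(x - 1)(x - 2)(x - 4) / -6
  L_4(x) = x(x - 1)(x - 2)(x - 3) / 24
Then f(x) = 1·L_0(x) + 2·L_1(x) - 33·L_2(x) - 230·L_3(x) - 811·L_4(x).
Expanding and collecting terms gives f(x) = -4x^4 + 3x^3 + x^2 + x + 1.
Evaluating at x = 8: f(8) = -14775.

-14775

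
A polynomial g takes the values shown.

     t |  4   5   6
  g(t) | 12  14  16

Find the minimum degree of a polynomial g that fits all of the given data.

Forward differences of the values at t = 4, 5, 6:
  g  : 12  14  16
  Δ  : 2  2
  Δ^2: 0
The first differences are constant (2) and nonzero, while all higher differences vanish, so the minimal degree is 1.

1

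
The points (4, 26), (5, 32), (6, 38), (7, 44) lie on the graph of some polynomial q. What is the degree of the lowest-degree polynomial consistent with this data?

1

Forward differences of the values at u = 4, 5, 6, 7:
  q  : 26  32  38  44
  Δ  : 6  6  6
  Δ^2: 0  0
  Δ^3: 0
The first differences are constant (6) and nonzero, while all higher differences vanish, so the minimal degree is 1.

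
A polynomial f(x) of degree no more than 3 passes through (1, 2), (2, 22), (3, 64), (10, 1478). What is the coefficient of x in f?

-2

Write f(x) = ax^3 + bx^2 + cx + d. Substituting each data point gives a linear system:
  a + b + c + d = 2
  8a + 4b + 2c + d = 22
  27a + 9b + 3c + d = 64
  1000a + 100b + 10c + d = 1478
Solving the system yields a = 1, b = 5, c = -2, d = -2.
So f(x) = x^3 + 5x^2 - 2x - 2.
The coefficient of x is -2.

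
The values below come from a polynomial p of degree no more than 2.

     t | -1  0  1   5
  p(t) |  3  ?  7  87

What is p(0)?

The 3 known points determine the degree-2 polynomial uniquely.
Write p(t) = at^2 + bt + c. Substituting each data point gives a linear system:
  a - b + c = 3
  a + b + c = 7
  25a + 5b + c = 87
Solving the system yields a = 3, b = 2, c = 2.
So p(t) = 3t^2 + 2t + 2.
Then p(0) = 2.

2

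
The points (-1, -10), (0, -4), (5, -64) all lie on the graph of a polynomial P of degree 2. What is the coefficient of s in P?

Write P(s) = as^2 + bs + c. Substituting each data point gives a linear system:
  a - b + c = -10
  c = -4
  25a + 5b + c = -64
Solving the system yields a = -3, b = 3, c = -4.
So P(s) = -3s² + 3s - 4.
The coefficient of s is 3.

3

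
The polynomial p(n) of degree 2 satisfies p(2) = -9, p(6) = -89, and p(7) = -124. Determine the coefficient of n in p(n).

Write p(n) = an^2 + bn + c. Substituting each data point gives a linear system:
  4a + 2b + c = -9
  36a + 6b + c = -89
  49a + 7b + c = -124
Solving the system yields a = -3, b = 4, c = -5.
So p(n) = -3n^2 + 4n - 5.
The coefficient of n is 4.

4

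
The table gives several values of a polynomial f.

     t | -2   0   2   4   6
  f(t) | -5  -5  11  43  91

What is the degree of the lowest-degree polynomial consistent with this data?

2

Forward differences of the values at t = -2, 0, 2, 4, 6:
  f  : -5  -5  11  43  91
  Δ  : 0  16  32  48
  Δ^2: 16  16  16
  Δ^3: 0  0
  Δ^4: 0
The second differences are constant (16) and nonzero, while all higher differences vanish, so the minimal degree is 2.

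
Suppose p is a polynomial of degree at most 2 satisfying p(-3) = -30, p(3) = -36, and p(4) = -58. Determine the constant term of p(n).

-6

Write p(n) = an^2 + bn + c. Substituting each data point gives a linear system:
  9a - 3b + c = -30
  9a + 3b + c = -36
  16a + 4b + c = -58
Solving the system yields a = -3, b = -1, c = -6.
So p(n) = -3n^2 - n - 6.
The constant term is -6.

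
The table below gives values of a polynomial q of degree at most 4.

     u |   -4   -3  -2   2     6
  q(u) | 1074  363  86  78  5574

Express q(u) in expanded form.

Write q(u) = au^4 + bu^3 + cu^2 + du + e. Substituting each data point gives a linear system:
  256a - 64b + 16c - 4d + e = 1074
  81a - 27b + 9c - 3d + e = 363
  16a - 8b + 4c - 2d + e = 86
  16a + 8b + 4c + 2d + e = 78
  1296a + 216b + 36c + 6d + e = 5574
Solving the system yields a = 4, b = 1, c = 6, d = -6, e = -6.
So q(u) = 4u^4 + u^3 + 6u^2 - 6u - 6.
Check: q(-3) = 363. ✓

q(u) = 4u^4 + u^3 + 6u^2 - 6u - 6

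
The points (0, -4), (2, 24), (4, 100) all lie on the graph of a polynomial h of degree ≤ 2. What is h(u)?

h(u) = 6u^2 + 2u - 4

Write h(u) = au^2 + bu + c. Substituting each data point gives a linear system:
  c = -4
  4a + 2b + c = 24
  16a + 4b + c = 100
Solving the system yields a = 6, b = 2, c = -4.
So h(u) = 6u^2 + 2u - 4.
Check: h(4) = 100. ✓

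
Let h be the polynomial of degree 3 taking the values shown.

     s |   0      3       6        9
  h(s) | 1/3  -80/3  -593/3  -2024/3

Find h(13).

Using the Lagrange interpolation formula with nodes 0, 3, 6, 9:
  L_0(s) = (s - 3)(s - 6)(s - 9) / -162
  L_1(s) = s(s - 6)(s - 9) / 54
  L_2(s) = s(s - 3)(s - 9) / -54
  L_3(s) = s(s - 3)(s - 6) / 162
Then h(s) = 1/3·L_0(s) - 80/3·L_1(s) - 593/3·L_2(s) - 2024/3·L_3(s).
Expanding and collecting terms gives h(s) = -s^3 + s^2 - 3s + 1/3.
Evaluating at s = 13: h(13) = -6200/3.

-6200/3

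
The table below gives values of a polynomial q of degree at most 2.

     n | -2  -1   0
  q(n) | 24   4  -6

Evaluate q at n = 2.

4

Forward differences of the values at n = -2, -1, 0:
  q  : 24  4  -6
  Δ  : -20  -10
  Δ^2: 10
The second differences are constant, confirming degree 2.
Interpolating (Newton forward form) and evaluating at n = 2 gives q(2) = 4.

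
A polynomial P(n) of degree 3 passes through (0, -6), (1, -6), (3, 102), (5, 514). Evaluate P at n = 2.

22

Using the Lagrange interpolation formula with nodes 0, 1, 3, 5:
  L_0(n) = (n - 1)(n - 3)(n - 5) / -15
  L_1(n) = n(n - 3)(n - 5) / 8
  L_2(n) = n(n - 1)(n - 5) / -12
  L_3(n) = n(n - 1)(n - 3) / 40
Then P(n) = -6·L_0(n) - 6·L_1(n) + 102·L_2(n) + 514·L_3(n).
Expanding and collecting terms gives P(n) = 4n^3 + 2n^2 - 6n - 6.
Evaluating at n = 2: P(2) = 22.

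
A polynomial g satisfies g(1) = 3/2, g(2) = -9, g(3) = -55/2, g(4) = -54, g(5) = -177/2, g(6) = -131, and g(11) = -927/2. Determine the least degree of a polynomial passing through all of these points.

2

Divided differences on the nodes 1, 2, 3, 4, 5, 6, 11:
  order 0: 3/2  -9  -55/2  -54  -177/2  -131  -927/2
  order 1: -21/2  -37/2  -53/2  -69/2  -85/2  -133/2
  order 2: -4  -4  -4  -4  -4
  order 3: 0  0  0  0
  order 4: 0  0  0
  order 5: 0  0
  order 6: 0
The order-2 divided differences are all -4 (nonzero) and every higher order vanishes, so the data lies on a polynomial of degree exactly 2.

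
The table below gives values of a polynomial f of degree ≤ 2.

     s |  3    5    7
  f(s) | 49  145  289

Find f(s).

f(s) = 6s^2 - 5

Write f(s) = as^2 + bs + c. Substituting each data point gives a linear system:
  9a + 3b + c = 49
  25a + 5b + c = 145
  49a + 7b + c = 289
Solving the system yields a = 6, b = 0, c = -5.
So f(s) = 6s^2 - 5.
Check: f(3) = 49. ✓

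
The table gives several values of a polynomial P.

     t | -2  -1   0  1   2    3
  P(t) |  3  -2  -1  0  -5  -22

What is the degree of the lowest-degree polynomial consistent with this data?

Forward differences of the values at t = -2, -1, 0, 1, 2, 3:
  P  : 3  -2  -1  0  -5  -22
  Δ  : -5  1  1  -5  -17
  Δ^2: 6  0  -6  -12
  Δ^3: -6  -6  -6
  Δ^4: 0  0
  Δ^5: 0
The third differences are constant (-6) and nonzero, while all higher differences vanish, so the minimal degree is 3.

3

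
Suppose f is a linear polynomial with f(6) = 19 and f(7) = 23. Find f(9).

31

Write f(n) = an + b. Substituting each data point gives a linear system:
  6a + b = 19
  7a + b = 23
Solving the system yields a = 4, b = -5.
So f(n) = 4n - 5.
Then f(9) = 31.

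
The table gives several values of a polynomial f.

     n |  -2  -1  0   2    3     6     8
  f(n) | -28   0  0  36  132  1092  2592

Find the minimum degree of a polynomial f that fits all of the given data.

3

Divided differences on the nodes -2, -1, 0, 2, 3, 6, 8:
  order 0: -28  0  0  36  132  1092  2592
  order 1: 28  0  18  96  320  750
  order 2: -14  6  26  56  86
  order 3: 5  5  5  5
  order 4: 0  0  0
  order 5: 0  0
  order 6: 0
The order-3 divided differences are all 5 (nonzero) and every higher order vanishes, so the data lies on a polynomial of degree exactly 3.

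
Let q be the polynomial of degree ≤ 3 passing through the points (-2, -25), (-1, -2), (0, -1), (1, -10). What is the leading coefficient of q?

2

Write q(s) = as^3 + bs^2 + cs + d. Substituting each data point gives a linear system:
  -8a + 4b - 2c + d = -25
  -a + b - c + d = -2
  d = -1
  a + b + c + d = -10
Solving the system yields a = 2, b = -5, c = -6, d = -1.
So q(s) = 2s^3 - 5s^2 - 6s - 1.
The leading coefficient is 2.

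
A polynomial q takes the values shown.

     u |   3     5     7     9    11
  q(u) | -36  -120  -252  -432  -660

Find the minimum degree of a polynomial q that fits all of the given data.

Forward differences of the values at u = 3, 5, 7, 9, 11:
  q  : -36  -120  -252  -432  -660
  Δ  : -84  -132  -180  -228
  Δ^2: -48  -48  -48
  Δ^3: 0  0
  Δ^4: 0
The second differences are constant (-48) and nonzero, while all higher differences vanish, so the minimal degree is 2.

2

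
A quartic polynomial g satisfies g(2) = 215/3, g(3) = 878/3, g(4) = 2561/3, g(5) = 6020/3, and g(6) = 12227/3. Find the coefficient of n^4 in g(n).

Write g(n) = an^4 + bn^3 + cn^2 + dn + e. Substituting each data point gives a linear system:
  16a + 8b + 4c + 2d + e = 215/3
  81a + 27b + 9c + 3d + e = 878/3
  256a + 64b + 16c + 4d + e = 2561/3
  625a + 125b + 25c + 5d + e = 6020/3
  1296a + 216b + 36c + 6d + e = 12227/3
Solving the system yields a = 3, b = 0, c = 5, d = 1, e = 5/3.
So g(n) = 3n^4 + 5n^2 + n + 5/3.
The leading coefficient is 3.

3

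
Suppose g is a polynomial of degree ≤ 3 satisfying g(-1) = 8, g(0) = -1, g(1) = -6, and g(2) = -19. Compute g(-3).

Forward differences of the values at u = -1, 0, 1, 2:
  g  : 8  -1  -6  -19
  Δ  : -9  -5  -13
  Δ^2: 4  -8
  Δ^3: -12
The third differences are constant, confirming degree 3.
Interpolating (Newton forward form) and evaluating at u = -3 gives g(-3) = 86.

86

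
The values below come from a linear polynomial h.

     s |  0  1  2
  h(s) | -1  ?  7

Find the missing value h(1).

3

On equispaced nodes a degree-1 polynomial has vanishing second forward difference, so
  h(0) - 2·h(1) + h(2) = 0.
Substituting the known values and solving for h(1):
  -2·h(1) = -6
  h(1) = 3.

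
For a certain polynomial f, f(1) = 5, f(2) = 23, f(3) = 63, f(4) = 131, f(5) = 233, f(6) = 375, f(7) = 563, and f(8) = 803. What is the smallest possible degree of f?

3

Forward differences of the values at n = 1, 2, 3, 4, 5, 6, 7, 8:
  f  : 5  23  63  131  233  375  563  803
  Δ  : 18  40  68  102  142  188  240
  Δ^2: 22  28  34  40  46  52
  Δ^3: 6  6  6  6  6
  Δ^4: 0  0  0  0
  Δ^5: 0  0  0
  Δ^6: 0  0
  Δ^7: 0
The third differences are constant (6) and nonzero, while all higher differences vanish, so the minimal degree is 3.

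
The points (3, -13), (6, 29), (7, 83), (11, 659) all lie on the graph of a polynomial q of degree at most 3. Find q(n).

Write q(n) = an^3 + bn^2 + cn + d. Substituting each data point gives a linear system:
  27a + 9b + 3c + d = -13
  216a + 36b + 6c + d = 29
  343a + 49b + 7c + d = 83
  1331a + 121b + 11c + d = 659
Solving the system yields a = 1, b = -6, c = 5, d = -1.
So q(n) = n³ - 6n² + 5n - 1.
Check: q(3) = -13. ✓

q(n) = n^3 - 6n^2 + 5n - 1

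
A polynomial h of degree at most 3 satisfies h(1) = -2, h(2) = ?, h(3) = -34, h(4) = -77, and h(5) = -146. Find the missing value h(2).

On equispaced nodes a degree-3 polynomial has vanishing fourth forward difference, so
  h(1) - 4·h(2) + 6·h(3) - 4·h(4) + h(5) = 0.
Substituting the known values and solving for h(2):
  -4·h(2) = 44
  h(2) = -11.

-11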